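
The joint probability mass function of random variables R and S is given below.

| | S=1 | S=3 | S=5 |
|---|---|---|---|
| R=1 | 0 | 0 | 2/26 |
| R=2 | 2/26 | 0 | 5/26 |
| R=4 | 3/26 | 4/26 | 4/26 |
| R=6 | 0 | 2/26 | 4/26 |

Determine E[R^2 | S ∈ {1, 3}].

P(S ∈ {1, 3}) = 11/26.
Σ R^2·P over the event = 4·(2/26) + 16·(3/26) + 16·(4/26) + 36·(2/26) = 96/13.
E[R^2 | S ∈ {1, 3}] = (96/13) / (11/26) = 192/11.

192/11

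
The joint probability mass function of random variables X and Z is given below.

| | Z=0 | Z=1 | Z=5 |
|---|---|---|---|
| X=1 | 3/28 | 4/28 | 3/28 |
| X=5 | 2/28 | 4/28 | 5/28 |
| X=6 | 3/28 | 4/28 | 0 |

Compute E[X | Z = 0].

31/8

P(Z = 0) = 2/7.
Σ X·P over the event = 1·(3/28) + 5·(2/28) + 6·(3/28) = 31/28.
E[X | Z = 0] = (31/28) / (2/7) = 31/8.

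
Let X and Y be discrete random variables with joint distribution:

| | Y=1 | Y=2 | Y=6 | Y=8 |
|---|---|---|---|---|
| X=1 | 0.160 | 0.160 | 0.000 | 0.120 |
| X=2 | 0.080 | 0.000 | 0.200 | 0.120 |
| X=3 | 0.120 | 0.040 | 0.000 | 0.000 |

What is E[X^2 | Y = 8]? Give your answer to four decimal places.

2.5000

P(Y = 8) = 0.240.
Summing X^2·P(X=x,Y=y) over the conditioning event gives 0.600.
E[X^2 | Y = 8] = (0.600) / (0.240) = 2.5000.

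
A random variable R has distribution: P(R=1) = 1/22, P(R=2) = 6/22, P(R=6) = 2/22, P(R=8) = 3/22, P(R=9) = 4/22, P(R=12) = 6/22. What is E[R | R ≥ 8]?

132/13

P(R ≥ 8) = 13/22.
Σ over the event: 8·3/22 + 9·2/11 + 12·3/11 = 6.
E[R | R ≥ 8] = (6) / (13/22) = 132/13.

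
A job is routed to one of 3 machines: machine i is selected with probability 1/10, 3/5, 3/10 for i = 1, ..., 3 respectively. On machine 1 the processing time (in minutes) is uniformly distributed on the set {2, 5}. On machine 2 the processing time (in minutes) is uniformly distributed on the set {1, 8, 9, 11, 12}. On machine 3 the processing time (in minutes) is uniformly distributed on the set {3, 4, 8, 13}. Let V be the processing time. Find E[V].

E[V | machine 1] = (2+5)/2 = 7/2.
E[V | machine 2] = (1+8+9+11+12)/5 = 41/5.
E[V | machine 3] = (3+4+8+13)/4 = 7.
By the law of total expectation,
E[V] = (1/10)·(7/2) + (3/5)·(41/5) + (3/10)·(7) = 737/100.

737/100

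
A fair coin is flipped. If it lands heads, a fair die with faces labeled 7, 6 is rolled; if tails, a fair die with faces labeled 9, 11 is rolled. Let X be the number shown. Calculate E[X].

33/4

E[X | heads] = (7+6)/2 = 13/2.
E[X | tails] = (9+11)/2 = 10.
By the law of total expectation,
E[X] = (1/2)·(13/2) + (1/2)·(10) = 33/4.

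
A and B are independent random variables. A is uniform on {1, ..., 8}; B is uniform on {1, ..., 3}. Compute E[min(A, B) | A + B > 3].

P(A + B > 3) = 7/8.
Summing min(A,B)·P(x,y) over outcomes with A + B > 3 gives 41/24.
E[min(A, B) | A + B > 3] = (41/24) / (7/8) = 41/21.

41/21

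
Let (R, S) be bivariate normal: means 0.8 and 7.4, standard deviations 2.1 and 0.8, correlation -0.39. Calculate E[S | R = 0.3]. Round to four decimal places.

For a bivariate normal, E[S | R=x] = μ_S + ρ·(σ_S/σ_R)·(x − μ_R).
E[S | R=0.3] = 7.4 + (-0.39)·(0.8/2.1)·(0.3 − (0.8)) = 7.4 + (-0.14857)·(-0.5) = 7.4743.

7.4743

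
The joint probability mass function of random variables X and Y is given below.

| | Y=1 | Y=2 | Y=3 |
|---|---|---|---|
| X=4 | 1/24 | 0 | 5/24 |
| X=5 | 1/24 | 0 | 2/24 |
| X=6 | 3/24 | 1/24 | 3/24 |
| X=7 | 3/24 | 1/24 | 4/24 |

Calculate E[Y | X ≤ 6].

37/16

P(X ≤ 6) = 2/3.
Σ Y·P over the event = 1·(1/24) + 3·(5/24) + 1·(1/24) + 3·(2/24) + 1·(3/24) + 2·(1/24) + 3·(3/24) = 37/24.
E[Y | X ≤ 6] = (37/24) / (2/3) = 37/16.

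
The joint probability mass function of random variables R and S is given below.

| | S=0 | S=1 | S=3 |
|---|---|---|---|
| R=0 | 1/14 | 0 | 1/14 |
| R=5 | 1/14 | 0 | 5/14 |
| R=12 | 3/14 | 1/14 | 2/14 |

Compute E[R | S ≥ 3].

49/8

P(S ≥ 3) = 4/7.
Σ R·P over the event = 0·(1/14) + 5·(5/14) + 12·(2/14) = 7/2.
E[R | S ≥ 3] = (7/2) / (4/7) = 49/8.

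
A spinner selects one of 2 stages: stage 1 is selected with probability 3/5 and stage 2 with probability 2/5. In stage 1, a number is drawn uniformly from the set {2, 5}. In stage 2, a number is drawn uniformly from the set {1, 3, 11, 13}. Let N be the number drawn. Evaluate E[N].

E[N | stage 1] = (2+5)/2 = 7/2.
E[N | stage 2] = (1+3+11+13)/4 = 7.
E[N] = (3/5)·(7/2) + (2/5)·(7) = 49/10.

49/10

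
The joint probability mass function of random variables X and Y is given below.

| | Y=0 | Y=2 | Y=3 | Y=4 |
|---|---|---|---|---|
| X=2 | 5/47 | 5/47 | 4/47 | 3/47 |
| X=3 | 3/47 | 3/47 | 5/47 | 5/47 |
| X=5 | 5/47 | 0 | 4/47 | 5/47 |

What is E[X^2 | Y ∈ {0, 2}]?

P(Y ∈ {0, 2}) = 21/47.
Σ X^2·P over the event = 4·(5/47) + 4·(5/47) + 9·(3/47) + 9·(3/47) + 25·(5/47) = 219/47.
E[X^2 | Y ∈ {0, 2}] = (219/47) / (21/47) = 73/7.

73/7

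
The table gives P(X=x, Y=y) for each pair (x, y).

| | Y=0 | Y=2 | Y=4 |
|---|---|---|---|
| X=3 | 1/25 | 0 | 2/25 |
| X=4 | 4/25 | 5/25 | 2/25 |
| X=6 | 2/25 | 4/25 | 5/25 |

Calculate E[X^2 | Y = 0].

145/7

P(Y = 0) = 7/25.
Summing X^2·P(X=x,Y=y) over the conditioning event gives 29/5.
E[X^2 | Y = 0] = (29/5) / (7/25) = 145/7.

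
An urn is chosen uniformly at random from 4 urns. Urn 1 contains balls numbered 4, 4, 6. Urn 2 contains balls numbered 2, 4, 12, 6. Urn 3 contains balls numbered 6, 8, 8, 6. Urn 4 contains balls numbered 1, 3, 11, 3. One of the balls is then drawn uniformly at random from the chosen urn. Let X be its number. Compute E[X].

E[X | urn 1] = (4+4+6)/3 = 14/3.
E[X | urn 2] = (2+4+12+6)/4 = 6.
E[X | urn 3] = (6+8+8+6)/4 = 7.
E[X | urn 4] = (1+3+11+3)/4 = 9/2.
E[X] = (1/4)·(14/3) + (1/4)·(6) + (1/4)·(7) + (1/4)·(9/2) = 133/24.

133/24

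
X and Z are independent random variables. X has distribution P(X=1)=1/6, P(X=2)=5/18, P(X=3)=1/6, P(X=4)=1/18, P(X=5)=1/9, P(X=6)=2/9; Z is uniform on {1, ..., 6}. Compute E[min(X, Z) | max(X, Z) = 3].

P(max(X, Z) = 3) = 17/108.
Summing min(X,Z)·P(x,y) over outcomes with max(X, Z) = 3 gives 31/108.
E[min(X, Z) | max(X, Z) = 3] = (31/108) / (17/108) = 31/17.

31/17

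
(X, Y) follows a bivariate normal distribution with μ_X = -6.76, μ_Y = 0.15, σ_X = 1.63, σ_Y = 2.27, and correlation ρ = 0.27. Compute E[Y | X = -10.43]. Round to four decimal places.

For a bivariate normal, E[Y | X=x] = μ_Y + ρ·(σ_Y/σ_X)·(x − μ_X).
E[Y | X=-10.43] = 0.15 + (0.27)·(2.27/1.63)·(-10.43 − (-6.76)) = 0.15 + (0.37601)·(-3.67) = -1.2300.

-1.2300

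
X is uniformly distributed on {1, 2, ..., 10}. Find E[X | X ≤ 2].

3/2

Given X ≤ 2, X is equally likely to be any of {1, 2}.
E[X | X ≤ 2] = (1 + 2) / 2 = 3/2.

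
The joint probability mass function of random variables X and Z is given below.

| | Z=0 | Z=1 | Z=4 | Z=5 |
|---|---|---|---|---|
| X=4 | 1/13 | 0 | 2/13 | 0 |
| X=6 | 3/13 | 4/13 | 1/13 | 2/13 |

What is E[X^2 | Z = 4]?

68/3

P(Z = 4) = 3/13.
Σ X^2·P over the event = 16·(2/13) + 36·(1/13) = 68/13.
E[X^2 | Z = 4] = (68/13) / (3/13) = 68/3.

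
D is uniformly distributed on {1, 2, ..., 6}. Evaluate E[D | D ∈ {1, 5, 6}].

4

P(D ∈ {1, 5, 6}) = 1/2.
Σ over the event: 1·1/6 + 5·1/6 + 6·1/6 = 2.
E[D | D ∈ {1, 5, 6}] = (2) / (1/2) = 4.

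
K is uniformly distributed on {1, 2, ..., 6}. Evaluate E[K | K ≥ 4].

5

Given K ≥ 4, K is equally likely to be any of {4, 5, 6}.
E[K | K ≥ 4] = (4 + 5 + 6) / 3 = 5.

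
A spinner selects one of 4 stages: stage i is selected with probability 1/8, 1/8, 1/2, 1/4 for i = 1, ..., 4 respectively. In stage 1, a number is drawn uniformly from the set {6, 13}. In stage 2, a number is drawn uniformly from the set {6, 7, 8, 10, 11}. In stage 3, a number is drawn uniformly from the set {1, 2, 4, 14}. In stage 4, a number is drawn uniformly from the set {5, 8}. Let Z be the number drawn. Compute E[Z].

519/80

E[Z | stage 1] = (6+13)/2 = 19/2.
E[Z | stage 2] = (6+7+8+10+11)/5 = 42/5.
E[Z | stage 3] = (1+2+4+14)/4 = 21/4.
E[Z | stage 4] = (5+8)/2 = 13/2.
E[Z] = (1/8)·(19/2) + (1/8)·(42/5) + (1/2)·(21/4) + (1/4)·(13/2) = 519/80.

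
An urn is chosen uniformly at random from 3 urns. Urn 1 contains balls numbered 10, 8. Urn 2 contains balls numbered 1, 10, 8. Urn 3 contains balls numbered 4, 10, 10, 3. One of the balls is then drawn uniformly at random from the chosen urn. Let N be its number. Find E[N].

E[N | urn 1] = (10+8)/2 = 9.
E[N | urn 2] = (1+10+8)/3 = 19/3.
E[N | urn 3] = (4+10+10+3)/4 = 27/4.
By the law of total expectation,
E[N] = (1/3)·(9) + (1/3)·(19/3) + (1/3)·(27/4) = 265/36.

265/36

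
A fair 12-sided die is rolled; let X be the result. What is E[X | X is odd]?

6

Given X is odd, X is equally likely to be any of {1, 3, 5, 7, 9, 11}.
E[X | X is odd] = (1 + 3 + 5 + 7 + 9 + 11) / 6 = 6.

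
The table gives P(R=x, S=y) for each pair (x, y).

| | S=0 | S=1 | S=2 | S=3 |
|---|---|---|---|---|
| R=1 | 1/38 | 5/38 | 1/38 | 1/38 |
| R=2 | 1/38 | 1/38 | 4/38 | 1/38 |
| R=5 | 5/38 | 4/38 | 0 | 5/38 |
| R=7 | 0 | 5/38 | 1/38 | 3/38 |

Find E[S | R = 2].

12/7

P(R = 2) = 7/38.
Summing S·P(R=x,S=y) over the conditioning event gives 6/19.
E[S | R = 2] = (6/19) / (7/38) = 12/7.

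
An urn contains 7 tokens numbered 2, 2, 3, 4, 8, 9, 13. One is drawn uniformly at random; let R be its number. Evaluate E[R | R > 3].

P(R > 3) = 4/7.
Σ over the event: 4·1/7 + 8·1/7 + 9·1/7 + 13·1/7 = 34/7.
E[R | R > 3] = (34/7) / (4/7) = 17/2.

17/2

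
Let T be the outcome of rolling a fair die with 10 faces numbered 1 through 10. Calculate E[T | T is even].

6

Given T is even, T is equally likely to be any of {2, 4, 6, 8, 10}.
E[T | T is even] = (2 + 4 + 6 + 8 + 10) / 5 = 6.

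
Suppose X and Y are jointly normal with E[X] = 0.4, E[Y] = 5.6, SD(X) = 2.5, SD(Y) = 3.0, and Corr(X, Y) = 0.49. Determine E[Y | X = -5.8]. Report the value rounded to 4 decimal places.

1.9544

For a bivariate normal, E[Y | X=x] = μ_Y + ρ·(σ_Y/σ_X)·(x − μ_X).
E[Y | X=-5.8] = 5.6 + (0.49)·(3.0/2.5)·(-5.8 − (0.4)) = 5.6 + (0.588)·(-6.2) = 1.9544.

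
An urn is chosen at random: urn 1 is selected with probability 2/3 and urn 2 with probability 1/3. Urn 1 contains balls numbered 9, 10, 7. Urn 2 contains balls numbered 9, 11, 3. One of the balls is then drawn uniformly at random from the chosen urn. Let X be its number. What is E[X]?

25/3

E[X | urn 1] = (9+10+7)/3 = 26/3.
E[X | urn 2] = (9+11+3)/3 = 23/3.
E[X] = (2/3)·(26/3) + (1/3)·(23/3) = 25/3.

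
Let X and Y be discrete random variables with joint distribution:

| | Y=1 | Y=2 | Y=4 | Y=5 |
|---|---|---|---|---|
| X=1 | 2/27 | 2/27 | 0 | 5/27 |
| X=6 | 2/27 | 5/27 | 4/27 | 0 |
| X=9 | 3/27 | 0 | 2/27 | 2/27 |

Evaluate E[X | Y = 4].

7

P(Y = 4) = 2/9.
Summing X·P(X=x,Y=y) over the conditioning event gives 14/9.
E[X | Y = 4] = (14/9) / (2/9) = 7.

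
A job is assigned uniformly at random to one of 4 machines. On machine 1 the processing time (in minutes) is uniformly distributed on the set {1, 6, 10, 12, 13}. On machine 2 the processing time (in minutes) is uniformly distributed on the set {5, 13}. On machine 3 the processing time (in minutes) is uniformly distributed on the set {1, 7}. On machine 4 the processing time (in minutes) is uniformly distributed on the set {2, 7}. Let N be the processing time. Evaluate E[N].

259/40

E[N | machine 1] = (1+6+10+12+13)/5 = 42/5.
E[N | machine 2] = (5+13)/2 = 9.
E[N | machine 3] = (1+7)/2 = 4.
E[N | machine 4] = (2+7)/2 = 9/2.
E[N] = (1/4)·(42/5) + (1/4)·(9) + (1/4)·(4) + (1/4)·(9/2) = 259/40.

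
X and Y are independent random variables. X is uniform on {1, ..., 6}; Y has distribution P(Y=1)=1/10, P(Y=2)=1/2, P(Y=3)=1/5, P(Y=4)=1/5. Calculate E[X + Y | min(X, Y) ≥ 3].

P(min(X, Y) ≥ 3) = 4/15.
Summing (X+Y)·P(x,y) over outcomes with min(X, Y) ≥ 3 gives 32/15.
E[X + Y | min(X, Y) ≥ 3] = (32/15) / (4/15) = 8.

8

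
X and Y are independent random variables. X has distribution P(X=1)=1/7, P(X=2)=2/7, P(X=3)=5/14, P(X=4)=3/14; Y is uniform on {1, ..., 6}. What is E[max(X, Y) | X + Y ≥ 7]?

P(X + Y ≥ 7) = 37/84.
Summing max(X,Y)·P(x,y) over outcomes with X + Y ≥ 7 gives 47/21.
E[max(X, Y) | X + Y ≥ 7] = (47/21) / (37/84) = 188/37.

188/37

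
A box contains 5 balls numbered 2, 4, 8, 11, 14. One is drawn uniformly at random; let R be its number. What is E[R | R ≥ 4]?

P(R ≥ 4) = 4/5.
Σ over the event: 4·1/5 + 8·1/5 + 11·1/5 + 14·1/5 = 37/5.
E[R | R ≥ 4] = (37/5) / (4/5) = 37/4.

37/4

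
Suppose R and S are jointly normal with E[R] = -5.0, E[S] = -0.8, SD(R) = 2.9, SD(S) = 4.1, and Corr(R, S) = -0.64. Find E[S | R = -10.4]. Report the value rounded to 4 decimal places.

For a bivariate normal, E[S | R=x] = μ_S + ρ·(σ_S/σ_R)·(x − μ_R).
E[S | R=-10.4] = -0.8 + (-0.64)·(4.1/2.9)·(-10.4 − (-5.0)) = -0.8 + (-0.90483)·(-5.4) = 4.0861.

4.0861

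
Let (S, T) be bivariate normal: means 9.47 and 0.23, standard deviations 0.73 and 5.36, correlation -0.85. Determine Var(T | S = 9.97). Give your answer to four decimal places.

7.9725

The conditional variance in a bivariate normal is σ_T²(1 − ρ²), independent of x.
Var(T | S=9.97) = (5.36)²·(1 − (-0.85)²) = 28.7296·0.2775 = 7.9725.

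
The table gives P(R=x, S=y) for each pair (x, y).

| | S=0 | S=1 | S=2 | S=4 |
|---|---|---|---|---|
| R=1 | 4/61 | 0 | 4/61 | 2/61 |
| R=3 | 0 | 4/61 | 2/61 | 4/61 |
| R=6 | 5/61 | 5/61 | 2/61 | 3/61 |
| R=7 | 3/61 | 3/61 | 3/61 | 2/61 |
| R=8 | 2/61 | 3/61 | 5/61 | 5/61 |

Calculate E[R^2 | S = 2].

561/16

P(S = 2) = 16/61.
Summing R^2·P(R=x,S=y) over the conditioning event gives 561/61.
E[R^2 | S = 2] = (561/61) / (16/61) = 561/16.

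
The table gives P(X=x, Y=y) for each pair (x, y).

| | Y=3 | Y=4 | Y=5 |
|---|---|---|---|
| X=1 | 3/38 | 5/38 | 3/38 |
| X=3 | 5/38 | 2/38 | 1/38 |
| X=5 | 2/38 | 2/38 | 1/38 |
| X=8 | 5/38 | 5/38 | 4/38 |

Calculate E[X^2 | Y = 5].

P(Y = 5) = 9/38.
Σ X^2·P over the event = 1·(3/38) + 9·(1/38) + 25·(1/38) + 64·(4/38) = 293/38.
E[X^2 | Y = 5] = (293/38) / (9/38) = 293/9.

293/9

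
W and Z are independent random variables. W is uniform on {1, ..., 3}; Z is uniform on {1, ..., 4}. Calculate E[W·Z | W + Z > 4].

Outcomes with W + Z > 4: (1,4), (2,3), (2,4), (3,2), (3,3), (3,4), each with probability 1/12.
E[W·Z | W + Z > 4] = (4 + 6 + 8 + 6 + 9 + 12) / 6 = 15/2.

15/2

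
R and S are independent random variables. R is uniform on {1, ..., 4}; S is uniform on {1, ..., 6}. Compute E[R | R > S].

Outcomes with R > S: (2,1), (3,1), (3,2), (4,1), (4,2), (4,3), each with probability 1/24.
E[R | R > S] = (2 + 3 + 3 + 4 + 4 + 4) / 6 = 10/3.

10/3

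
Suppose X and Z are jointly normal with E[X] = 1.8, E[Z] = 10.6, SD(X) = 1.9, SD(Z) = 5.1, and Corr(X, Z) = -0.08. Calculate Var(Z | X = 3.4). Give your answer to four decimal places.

25.8435

Var(Z | X=x) = (1 − ρ²)·σ_Z².
Var(Z | X=3.4) = (5.1)²·(1 − (-0.08)²) = 26.01·0.9936 = 25.8435.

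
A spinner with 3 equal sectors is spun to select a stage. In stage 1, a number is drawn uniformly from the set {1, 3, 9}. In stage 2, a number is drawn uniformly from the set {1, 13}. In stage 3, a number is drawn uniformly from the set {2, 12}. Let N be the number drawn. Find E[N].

E[N | stage 1] = (1+3+9)/3 = 13/3.
E[N | stage 2] = (1+13)/2 = 7.
E[N | stage 3] = (2+12)/2 = 7.
By the law of total expectation,
E[N] = (1/3)·(13/3) + (1/3)·(7) + (1/3)·(7) = 55/9.

55/9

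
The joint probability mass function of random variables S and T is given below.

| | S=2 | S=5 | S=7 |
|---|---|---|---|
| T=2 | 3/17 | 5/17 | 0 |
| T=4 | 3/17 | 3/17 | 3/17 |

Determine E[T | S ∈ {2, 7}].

P(S ∈ {2, 7}) = 9/17.
Summing T·P(S=x,T=y) over the conditioning event gives 30/17.
E[T | S ∈ {2, 7}] = (30/17) / (9/17) = 10/3.

10/3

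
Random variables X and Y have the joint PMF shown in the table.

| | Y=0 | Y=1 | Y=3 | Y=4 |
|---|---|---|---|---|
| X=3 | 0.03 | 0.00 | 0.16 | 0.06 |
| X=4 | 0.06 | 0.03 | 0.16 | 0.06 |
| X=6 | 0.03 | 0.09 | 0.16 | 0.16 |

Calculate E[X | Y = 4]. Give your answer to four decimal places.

4.9286

P(Y = 4) = 0.28.
Summing X·P(X=x,Y=y) over the conditioning event gives 1.38.
E[X | Y = 4] = (1.38) / (0.28) = 4.9286.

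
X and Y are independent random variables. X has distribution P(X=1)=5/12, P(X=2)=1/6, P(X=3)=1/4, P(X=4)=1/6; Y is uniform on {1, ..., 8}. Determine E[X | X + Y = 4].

P(X + Y = 4) = 5/48.
Summing X·P(x,y) over outcomes with X + Y = 4 gives 3/16.
E[X | X + Y = 4] = (3/16) / (5/48) = 9/5.

9/5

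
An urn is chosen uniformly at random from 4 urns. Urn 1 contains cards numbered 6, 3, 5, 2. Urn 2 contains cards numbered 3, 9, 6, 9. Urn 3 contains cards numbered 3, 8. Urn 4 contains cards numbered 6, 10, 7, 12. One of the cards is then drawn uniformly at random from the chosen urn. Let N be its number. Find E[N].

25/4

E[N | urn 1] = (6+3+5+2)/4 = 4.
E[N | urn 2] = (3+9+6+9)/4 = 27/4.
E[N | urn 3] = (3+8)/2 = 11/2.
E[N | urn 4] = (6+10+7+12)/4 = 35/4.
By the law of total expectation,
E[N] = (1/4)·(4) + (1/4)·(27/4) + (1/4)·(11/2) + (1/4)·(35/4) = 25/4.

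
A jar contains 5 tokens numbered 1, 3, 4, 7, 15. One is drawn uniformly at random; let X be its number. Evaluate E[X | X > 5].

11

P(X > 5) = 2/5.
Σ over the event: 7·1/5 + 15·1/5 = 22/5.
E[X | X > 5] = (22/5) / (2/5) = 11.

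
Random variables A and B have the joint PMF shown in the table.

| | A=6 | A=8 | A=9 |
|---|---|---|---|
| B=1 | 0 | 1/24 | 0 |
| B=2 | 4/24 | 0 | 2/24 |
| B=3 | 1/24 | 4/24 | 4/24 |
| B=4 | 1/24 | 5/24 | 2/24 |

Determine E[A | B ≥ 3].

P(B ≥ 3) = 17/24.
Σ A·P over the event = 6·(1/24) + 6·(1/24) + 8·(4/24) + 8·(5/24) + 9·(4/24) + 9·(2/24) = 23/4.
E[A | B ≥ 3] = (23/4) / (17/24) = 138/17.

138/17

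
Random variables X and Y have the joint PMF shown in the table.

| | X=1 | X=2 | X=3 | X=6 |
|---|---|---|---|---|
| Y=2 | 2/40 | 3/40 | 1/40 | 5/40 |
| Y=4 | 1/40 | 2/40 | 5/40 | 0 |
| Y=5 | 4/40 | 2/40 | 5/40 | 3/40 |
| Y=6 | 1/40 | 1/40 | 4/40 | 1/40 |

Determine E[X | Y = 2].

P(Y = 2) = 11/40.
Σ X·P over the event = 1·(2/40) + 2·(3/40) + 3·(1/40) + 6·(5/40) = 41/40.
E[X | Y = 2] = (41/40) / (11/40) = 41/11.

41/11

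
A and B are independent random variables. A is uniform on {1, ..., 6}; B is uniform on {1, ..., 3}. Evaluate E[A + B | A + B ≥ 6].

64/9

Outcomes with A + B ≥ 6: (3,3), (4,2), (4,3), (5,1), (5,2), (5,3), (6,1), (6,2), (6,3), each with probability 1/18.
E[A + B | A + B ≥ 6] = (6 + 6 + 7 + 6 + 7 + 8 + 7 + 8 + 9) / 9 = 64/9.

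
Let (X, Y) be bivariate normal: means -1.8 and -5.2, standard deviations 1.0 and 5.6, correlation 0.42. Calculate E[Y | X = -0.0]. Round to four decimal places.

E[Y | X=x] = μ_Y + ρ(σ_Y/σ_X)(x − μ_X) for jointly normal variables.
E[Y | X=-0.0] = -5.2 + (0.42)·(5.6/1.0)·(-0.0 − (-1.8)) = -5.2 + (2.352)·(1.8) = -0.9664.

-0.9664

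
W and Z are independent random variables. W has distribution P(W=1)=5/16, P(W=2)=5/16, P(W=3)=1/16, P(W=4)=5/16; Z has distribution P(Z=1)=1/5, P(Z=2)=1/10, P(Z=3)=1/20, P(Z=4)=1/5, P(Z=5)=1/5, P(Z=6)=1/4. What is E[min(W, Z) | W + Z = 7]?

46/27

P(W + Z = 7) = 27/160.
Summing min(W,Z)·P(x,y) over outcomes with W + Z = 7 gives 23/80.
E[min(W, Z) | W + Z = 7] = (23/80) / (27/160) = 46/27.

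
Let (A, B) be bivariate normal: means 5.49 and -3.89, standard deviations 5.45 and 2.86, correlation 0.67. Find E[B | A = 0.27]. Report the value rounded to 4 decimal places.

-5.7253

For a bivariate normal, E[B | A=x] = μ_B + ρ·(σ_B/σ_A)·(x − μ_A).
E[B | A=0.27] = -3.89 + (0.67)·(2.86/5.45)·(0.27 − (5.49)) = -3.89 + (0.351596)·(-5.22) = -5.7253.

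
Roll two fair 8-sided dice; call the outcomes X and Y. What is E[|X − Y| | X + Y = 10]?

24/7

P(X + Y = 10) = 7/64.
Summing |X−Y|·P(x,y) over outcomes with X + Y = 10 gives 3/8.
E[|X − Y| | X + Y = 10] = (3/8) / (7/64) = 24/7.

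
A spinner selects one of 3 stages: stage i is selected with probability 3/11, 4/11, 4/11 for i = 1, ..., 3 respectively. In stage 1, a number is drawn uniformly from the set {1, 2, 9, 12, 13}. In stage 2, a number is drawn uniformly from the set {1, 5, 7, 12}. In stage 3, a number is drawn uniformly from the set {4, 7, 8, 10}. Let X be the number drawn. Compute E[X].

381/55

E[X | stage 1] = (1+2+9+12+13)/5 = 37/5.
E[X | stage 2] = (1+5+7+12)/4 = 25/4.
E[X | stage 3] = (4+7+8+10)/4 = 29/4.
By the law of total expectation,
E[X] = (3/11)·(37/5) + (4/11)·(25/4) + (4/11)·(29/4) = 381/55.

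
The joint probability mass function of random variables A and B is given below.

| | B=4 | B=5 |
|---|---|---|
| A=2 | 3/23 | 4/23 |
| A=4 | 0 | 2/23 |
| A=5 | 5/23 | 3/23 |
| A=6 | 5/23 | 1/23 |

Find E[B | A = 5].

P(A = 5) = 8/23.
Summing B·P(A=x,B=y) over the conditioning event gives 35/23.
E[B | A = 5] = (35/23) / (8/23) = 35/8.

35/8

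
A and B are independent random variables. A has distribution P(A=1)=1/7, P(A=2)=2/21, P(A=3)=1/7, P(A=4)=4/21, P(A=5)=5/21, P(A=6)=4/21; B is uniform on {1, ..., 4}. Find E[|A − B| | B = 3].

34/21

P(B = 3) = 1/4.
Summing |A−B|·P(x,y) over outcomes with B = 3 gives 17/42.
E[|A − B| | B = 3] = (17/42) / (1/4) = 34/21.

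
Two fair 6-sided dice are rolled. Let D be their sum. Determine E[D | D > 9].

32/3

P(D > 9) = 1/6.
Σ over the event: 10·1/12 + 11·1/18 + 12·1/36 = 16/9.
E[D | D > 9] = (16/9) / (1/6) = 32/3.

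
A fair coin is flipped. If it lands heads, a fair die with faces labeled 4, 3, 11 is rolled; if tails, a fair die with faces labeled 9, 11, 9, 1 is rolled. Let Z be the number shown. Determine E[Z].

27/4

E[Z | heads] = (4+3+11)/3 = 6.
E[Z | tails] = (9+11+9+1)/4 = 15/2.
By the law of total expectation,
E[Z] = (1/2)·(6) + (1/2)·(15/2) = 27/4.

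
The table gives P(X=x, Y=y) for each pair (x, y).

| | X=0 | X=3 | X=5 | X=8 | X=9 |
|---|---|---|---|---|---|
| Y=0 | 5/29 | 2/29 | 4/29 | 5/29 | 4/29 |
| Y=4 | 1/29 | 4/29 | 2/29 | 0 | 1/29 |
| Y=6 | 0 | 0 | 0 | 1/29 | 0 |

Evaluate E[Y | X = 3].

8/3

P(X = 3) = 6/29.
Σ Y·P over the event = 0·(2/29) + 4·(4/29) = 16/29.
E[Y | X = 3] = (16/29) / (6/29) = 8/3.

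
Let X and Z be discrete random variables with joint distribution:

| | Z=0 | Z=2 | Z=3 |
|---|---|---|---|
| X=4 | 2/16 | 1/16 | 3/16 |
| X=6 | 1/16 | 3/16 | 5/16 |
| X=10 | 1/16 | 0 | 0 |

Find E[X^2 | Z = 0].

42

P(Z = 0) = 1/4.
Σ X^2·P over the event = 16·(2/16) + 36·(1/16) + 100·(1/16) = 21/2.
E[X^2 | Z = 0] = (21/2) / (1/4) = 42.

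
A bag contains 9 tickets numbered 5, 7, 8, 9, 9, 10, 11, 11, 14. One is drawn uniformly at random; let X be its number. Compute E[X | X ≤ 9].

P(X ≤ 9) = 5/9.
Σ over the event: 5·1/9 + 7·1/9 + 8·1/9 + 9·2/9 = 38/9.
E[X | X ≤ 9] = (38/9) / (5/9) = 38/5.

38/5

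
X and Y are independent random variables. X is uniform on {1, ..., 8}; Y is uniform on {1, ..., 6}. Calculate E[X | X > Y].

160/27

P(X > Y) = 9/16.
Summing X·P(x,y) over outcomes with X > Y gives 10/3.
E[X | X > Y] = (10/3) / (9/16) = 160/27.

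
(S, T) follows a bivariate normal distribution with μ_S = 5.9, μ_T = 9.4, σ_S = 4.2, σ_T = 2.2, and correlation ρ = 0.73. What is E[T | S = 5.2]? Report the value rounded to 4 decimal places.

For a bivariate normal, E[T | S=x] = μ_T + ρ·(σ_T/σ_S)·(x − μ_S).
E[T | S=5.2] = 9.4 + (0.73)·(2.2/4.2)·(5.2 − (5.9)) = 9.4 + (0.38238)·(-0.7) = 9.1323.

9.1323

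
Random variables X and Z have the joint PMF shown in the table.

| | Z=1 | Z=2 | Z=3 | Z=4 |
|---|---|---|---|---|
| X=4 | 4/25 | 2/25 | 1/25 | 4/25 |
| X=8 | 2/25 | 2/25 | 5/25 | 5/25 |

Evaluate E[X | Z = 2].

P(Z = 2) = 4/25.
Σ X·P over the event = 4·(2/25) + 8·(2/25) = 24/25.
E[X | Z = 2] = (24/25) / (4/25) = 6.

6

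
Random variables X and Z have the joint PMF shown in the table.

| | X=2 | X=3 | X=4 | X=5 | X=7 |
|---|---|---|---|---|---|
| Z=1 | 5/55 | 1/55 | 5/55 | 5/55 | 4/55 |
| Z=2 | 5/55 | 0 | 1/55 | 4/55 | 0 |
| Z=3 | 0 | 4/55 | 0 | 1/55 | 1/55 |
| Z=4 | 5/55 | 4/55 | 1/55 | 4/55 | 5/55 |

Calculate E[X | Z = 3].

P(Z = 3) = 6/55.
Σ X·P over the event = 3·(4/55) + 5·(1/55) + 7·(1/55) = 24/55.
E[X | Z = 3] = (24/55) / (6/55) = 4.

4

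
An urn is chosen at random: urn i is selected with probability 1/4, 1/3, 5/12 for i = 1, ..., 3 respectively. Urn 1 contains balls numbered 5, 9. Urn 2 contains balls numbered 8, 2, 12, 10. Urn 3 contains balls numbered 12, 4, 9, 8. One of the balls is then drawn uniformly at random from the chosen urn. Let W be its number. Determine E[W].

E[W | urn 1] = (5+9)/2 = 7.
E[W | urn 2] = (8+2+12+10)/4 = 8.
E[W | urn 3] = (12+4+9+8)/4 = 33/4.
By the law of total expectation,
E[W] = (1/4)·(7) + (1/3)·(8) + (5/12)·(33/4) = 377/48.

377/48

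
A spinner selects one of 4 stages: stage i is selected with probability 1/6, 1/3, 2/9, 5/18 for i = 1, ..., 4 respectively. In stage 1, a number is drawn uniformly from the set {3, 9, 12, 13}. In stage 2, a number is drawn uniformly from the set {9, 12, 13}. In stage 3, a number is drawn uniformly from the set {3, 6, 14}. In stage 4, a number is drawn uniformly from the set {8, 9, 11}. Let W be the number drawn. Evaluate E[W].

E[W | stage 1] = (3+9+12+13)/4 = 37/4.
E[W | stage 2] = (9+12+13)/3 = 34/3.
E[W | stage 3] = (3+6+14)/3 = 23/3.
E[W | stage 4] = (8+9+11)/3 = 28/3.
E[W] = (1/6)·(37/4) + (1/3)·(34/3) + (2/9)·(23/3) + (5/18)·(28/3) = 2077/216.

2077/216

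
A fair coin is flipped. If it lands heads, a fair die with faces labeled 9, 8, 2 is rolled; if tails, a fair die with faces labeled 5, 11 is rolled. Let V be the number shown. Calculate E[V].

43/6

E[V | heads] = (9+8+2)/3 = 19/3.
E[V | tails] = (5+11)/2 = 8.
E[V] = (1/2)·(19/3) + (1/2)·(8) = 43/6.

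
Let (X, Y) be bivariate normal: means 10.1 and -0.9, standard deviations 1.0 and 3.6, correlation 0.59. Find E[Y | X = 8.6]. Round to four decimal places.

-4.0860

For a bivariate normal, E[Y | X=x] = μ_Y + ρ·(σ_Y/σ_X)·(x − μ_X).
E[Y | X=8.6] = -0.9 + (0.59)·(3.6/1.0)·(8.6 − (10.1)) = -0.9 + (2.124)·(-1.5) = -4.0860.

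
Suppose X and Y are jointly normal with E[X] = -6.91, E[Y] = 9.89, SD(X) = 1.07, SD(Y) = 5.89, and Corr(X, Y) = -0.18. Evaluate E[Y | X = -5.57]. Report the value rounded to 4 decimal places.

The regression of Y on X has slope ρ·σ_Y/σ_X and passes through (μ_X, μ_Y).
E[Y | X=-5.57] = 9.89 + (-0.18)·(5.89/1.07)·(-5.57 − (-6.91)) = 9.89 + (-0.99084)·(1.34) = 8.5623.

8.5623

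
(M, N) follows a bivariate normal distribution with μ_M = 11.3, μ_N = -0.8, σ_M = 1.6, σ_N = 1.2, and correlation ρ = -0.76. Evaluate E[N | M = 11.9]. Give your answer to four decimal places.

E[N | M=x] = μ_N + ρ(σ_N/σ_M)(x − μ_M) for jointly normal variables.
E[N | M=11.9] = -0.8 + (-0.76)·(1.2/1.6)·(11.9 − (11.3)) = -0.8 + (-0.57)·(0.6) = -1.1420.

-1.1420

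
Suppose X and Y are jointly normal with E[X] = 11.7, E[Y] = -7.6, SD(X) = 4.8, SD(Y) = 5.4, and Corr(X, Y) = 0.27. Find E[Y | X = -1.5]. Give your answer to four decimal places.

-11.6095

For a bivariate normal, E[Y | X=x] = μ_Y + ρ·(σ_Y/σ_X)·(x − μ_X).
E[Y | X=-1.5] = -7.6 + (0.27)·(5.4/4.8)·(-1.5 − (11.7)) = -7.6 + (0.30375)·(-13.2) = -11.6095.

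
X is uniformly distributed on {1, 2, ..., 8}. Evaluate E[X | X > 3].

Given X > 3, X is equally likely to be any of {4, 5, 6, 7, 8}.
E[X | X > 3] = (4 + 5 + 6 + 7 + 8) / 5 = 6.

6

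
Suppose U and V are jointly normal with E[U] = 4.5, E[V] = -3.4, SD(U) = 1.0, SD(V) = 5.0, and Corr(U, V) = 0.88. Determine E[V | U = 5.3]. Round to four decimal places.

For a bivariate normal, E[V | U=x] = μ_V + ρ·(σ_V/σ_U)·(x − μ_U).
E[V | U=5.3] = -3.4 + (0.88)·(5.0/1.0)·(5.3 − (4.5)) = -3.4 + (4.4)·(0.8) = 0.1200.

0.1200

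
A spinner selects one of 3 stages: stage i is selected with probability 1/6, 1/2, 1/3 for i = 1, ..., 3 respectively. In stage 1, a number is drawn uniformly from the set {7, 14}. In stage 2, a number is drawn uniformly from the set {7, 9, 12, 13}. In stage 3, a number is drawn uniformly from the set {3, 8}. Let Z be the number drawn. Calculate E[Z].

E[Z | stage 1] = (7+14)/2 = 21/2.
E[Z | stage 2] = (7+9+12+13)/4 = 41/4.
E[Z | stage 3] = (3+8)/2 = 11/2.
E[Z] = (1/6)·(21/2) + (1/2)·(41/4) + (1/3)·(11/2) = 209/24.

209/24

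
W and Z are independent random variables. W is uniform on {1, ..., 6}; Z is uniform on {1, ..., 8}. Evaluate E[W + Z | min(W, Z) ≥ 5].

12

Outcomes with min(W, Z) ≥ 5: (5,5), (5,6), (5,7), (5,8), (6,5), (6,6), (6,7), (6,8), each with probability 1/48.
E[W + Z | min(W, Z) ≥ 5] = (10 + 11 + 12 + 13 + 11 + 12 + 13 + 14) / 8 = 12.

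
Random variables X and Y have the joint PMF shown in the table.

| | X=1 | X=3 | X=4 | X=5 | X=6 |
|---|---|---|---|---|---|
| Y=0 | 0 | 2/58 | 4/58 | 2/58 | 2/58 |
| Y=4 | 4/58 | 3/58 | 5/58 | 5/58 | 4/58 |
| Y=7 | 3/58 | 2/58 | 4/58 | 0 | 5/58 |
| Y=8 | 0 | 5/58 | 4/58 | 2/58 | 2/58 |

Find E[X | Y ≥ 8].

53/13

P(Y ≥ 8) = 13/58.
Summing X·P(X=x,Y=y) over the conditioning event gives 53/58.
E[X | Y ≥ 8] = (53/58) / (13/58) = 53/13.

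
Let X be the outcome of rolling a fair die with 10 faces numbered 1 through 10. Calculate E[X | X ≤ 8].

9/2

Given X ≤ 8, X is equally likely to be any of {1, 2, 3, 4, 5, 6, 7, 8}.
E[X | X ≤ 8] = (1 + 2 + 3 + 4 + 5 + 6 + 7 + 8) / 8 = 9/2.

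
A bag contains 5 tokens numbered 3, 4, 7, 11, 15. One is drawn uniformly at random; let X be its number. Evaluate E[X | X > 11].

15

P(X > 11) = 1/5.
Σ over the event: 15·1/5 = 3.
E[X | X > 11] = (3) / (1/5) = 15.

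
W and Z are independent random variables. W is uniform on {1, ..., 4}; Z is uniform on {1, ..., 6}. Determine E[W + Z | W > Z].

5

Outcomes with W > Z: (2,1), (3,1), (3,2), (4,1), (4,2), (4,3), each with probability 1/24.
E[W + Z | W > Z] = (3 + 4 + 5 + 5 + 6 + 7) / 6 = 5.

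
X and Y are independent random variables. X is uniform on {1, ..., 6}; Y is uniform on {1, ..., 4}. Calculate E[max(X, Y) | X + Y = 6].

4

Outcomes with X + Y = 6: (2,4), (3,3), (4,2), (5,1), each with probability 1/24.
E[max(X, Y) | X + Y = 6] = (4 + 3 + 4 + 5) / 4 = 4.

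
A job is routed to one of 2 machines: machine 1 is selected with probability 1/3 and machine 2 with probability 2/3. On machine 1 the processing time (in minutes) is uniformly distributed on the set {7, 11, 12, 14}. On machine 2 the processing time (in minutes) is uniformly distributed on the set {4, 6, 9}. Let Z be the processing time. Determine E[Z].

E[Z | machine 1] = (7+11+12+14)/4 = 11.
E[Z | machine 2] = (4+6+9)/3 = 19/3.
E[Z] = (1/3)·(11) + (2/3)·(19/3) = 71/9.

71/9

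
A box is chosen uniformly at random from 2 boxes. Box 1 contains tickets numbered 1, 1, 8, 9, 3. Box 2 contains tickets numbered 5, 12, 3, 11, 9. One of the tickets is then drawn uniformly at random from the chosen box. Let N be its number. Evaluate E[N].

E[N | box 1] = (1+1+8+9+3)/5 = 22/5.
E[N | box 2] = (5+12+3+11+9)/5 = 8.
By the law of total expectation,
E[N] = (1/2)·(22/5) + (1/2)·(8) = 31/5.

31/5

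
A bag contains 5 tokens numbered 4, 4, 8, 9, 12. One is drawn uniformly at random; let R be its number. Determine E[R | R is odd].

9

P(R is odd) = 1/5.
Σ over the event: 9·1/5 = 9/5.
E[R | R is odd] = (9/5) / (1/5) = 9.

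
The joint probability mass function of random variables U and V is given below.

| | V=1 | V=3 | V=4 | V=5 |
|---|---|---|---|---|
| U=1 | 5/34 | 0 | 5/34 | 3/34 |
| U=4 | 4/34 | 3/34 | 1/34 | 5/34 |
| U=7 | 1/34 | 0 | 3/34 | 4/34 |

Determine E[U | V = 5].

17/4

P(V = 5) = 6/17.
Σ U·P over the event = 1·(3/34) + 4·(5/34) + 7·(4/34) = 3/2.
E[U | V = 5] = (3/2) / (6/17) = 17/4.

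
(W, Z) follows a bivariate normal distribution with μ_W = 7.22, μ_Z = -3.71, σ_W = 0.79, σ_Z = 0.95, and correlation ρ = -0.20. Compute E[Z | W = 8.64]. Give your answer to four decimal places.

The regression of Z on W has slope ρ·σ_Z/σ_W and passes through (μ_W, μ_Z).
E[Z | W=8.64] = -3.71 + (-0.20)·(0.95/0.79)·(8.64 − (7.22)) = -3.71 + (-0.24051)·(1.42) = -4.0515.

-4.0515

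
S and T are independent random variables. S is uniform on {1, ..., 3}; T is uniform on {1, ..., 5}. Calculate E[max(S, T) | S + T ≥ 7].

14/3

Outcomes with S + T ≥ 7: (2,5), (3,4), (3,5), each with probability 1/15.
E[max(S, T) | S + T ≥ 7] = (5 + 4 + 5) / 3 = 14/3.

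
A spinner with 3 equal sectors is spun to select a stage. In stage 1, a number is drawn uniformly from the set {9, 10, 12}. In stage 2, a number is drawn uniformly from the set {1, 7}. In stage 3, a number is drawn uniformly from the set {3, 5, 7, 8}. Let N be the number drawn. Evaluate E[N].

241/36

E[N | stage 1] = (9+10+12)/3 = 31/3.
E[N | stage 2] = (1+7)/2 = 4.
E[N | stage 3] = (3+5+7+8)/4 = 23/4.
By the law of total expectation,
E[N] = (1/3)·(31/3) + (1/3)·(4) + (1/3)·(23/4) = 241/36.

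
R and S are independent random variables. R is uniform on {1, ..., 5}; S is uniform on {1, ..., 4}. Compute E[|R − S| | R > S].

2

Outcomes with R > S: (2,1), (3,1), (3,2), (4,1), (4,2), (4,3), (5,1), (5,2), (5,3), (5,4), each with probability 1/20.
E[|R − S| | R > S] = (1 + 2 + 1 + 3 + 2 + 1 + 4 + 3 + 2 + 1) / 10 = 2.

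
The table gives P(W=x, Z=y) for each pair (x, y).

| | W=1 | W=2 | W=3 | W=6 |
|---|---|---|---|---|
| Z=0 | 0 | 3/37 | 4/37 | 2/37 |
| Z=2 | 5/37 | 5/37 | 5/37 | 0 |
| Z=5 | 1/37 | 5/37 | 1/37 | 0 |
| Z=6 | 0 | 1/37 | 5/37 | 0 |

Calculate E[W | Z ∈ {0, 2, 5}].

74/31

P(Z ∈ {0, 2, 5}) = 31/37.
Summing W·P(W=x,Z=y) over the conditioning event gives 2.
E[W | Z ∈ {0, 2, 5}] = (2) / (31/37) = 74/31.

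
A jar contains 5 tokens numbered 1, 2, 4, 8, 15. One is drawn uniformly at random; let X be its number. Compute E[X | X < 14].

P(X < 14) = 4/5.
Σ over the event: 1·1/5 + 2·1/5 + 4·1/5 + 8·1/5 = 3.
E[X | X < 14] = (3) / (4/5) = 15/4.

15/4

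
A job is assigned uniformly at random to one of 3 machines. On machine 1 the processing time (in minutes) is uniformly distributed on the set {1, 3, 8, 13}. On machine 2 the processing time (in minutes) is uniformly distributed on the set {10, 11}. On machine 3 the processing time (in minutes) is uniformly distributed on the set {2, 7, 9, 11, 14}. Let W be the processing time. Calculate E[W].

169/20

E[W | machine 1] = (1+3+8+13)/4 = 25/4.
E[W | machine 2] = (10+11)/2 = 21/2.
E[W | machine 3] = (2+7+9+11+14)/5 = 43/5.
E[W] = (1/3)·(25/4) + (1/3)·(21/2) + (1/3)·(43/5) = 169/20.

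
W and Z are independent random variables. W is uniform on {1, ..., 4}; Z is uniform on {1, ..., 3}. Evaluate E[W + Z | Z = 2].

Outcomes with Z = 2: (1,2), (2,2), (3,2), (4,2), each with probability 1/12.
E[W + Z | Z = 2] = (3 + 4 + 5 + 6) / 4 = 9/2.

9/2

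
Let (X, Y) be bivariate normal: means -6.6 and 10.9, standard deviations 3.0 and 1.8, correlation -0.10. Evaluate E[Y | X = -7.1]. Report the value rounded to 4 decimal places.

10.9300

E[Y | X=x] = μ_Y + ρ(σ_Y/σ_X)(x − μ_X) for jointly normal variables.
E[Y | X=-7.1] = 10.9 + (-0.10)·(1.8/3.0)·(-7.1 − (-6.6)) = 10.9 + (-0.06)·(-0.5) = 10.9300.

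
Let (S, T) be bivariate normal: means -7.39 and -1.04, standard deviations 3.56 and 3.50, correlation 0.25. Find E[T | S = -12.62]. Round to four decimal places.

The regression of T on S has slope ρ·σ_T/σ_S and passes through (μ_S, μ_T).
E[T | S=-12.62] = -1.04 + (0.25)·(3.50/3.56)·(-12.62 − (-7.39)) = -1.04 + (0.24579)·(-5.23) = -2.3255.

-2.3255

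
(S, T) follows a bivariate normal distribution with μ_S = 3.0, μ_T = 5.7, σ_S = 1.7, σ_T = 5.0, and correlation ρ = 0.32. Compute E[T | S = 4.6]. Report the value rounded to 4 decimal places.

7.2059

For a bivariate normal, E[T | S=x] = μ_T + ρ·(σ_T/σ_S)·(x − μ_S).
E[T | S=4.6] = 5.7 + (0.32)·(5.0/1.7)·(4.6 − (3.0)) = 5.7 + (0.94118)·(1.6) = 7.2059.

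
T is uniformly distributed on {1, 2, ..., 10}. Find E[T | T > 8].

Given T > 8, T is equally likely to be any of {9, 10}.
E[T | T > 8] = (9 + 10) / 2 = 19/2.

19/2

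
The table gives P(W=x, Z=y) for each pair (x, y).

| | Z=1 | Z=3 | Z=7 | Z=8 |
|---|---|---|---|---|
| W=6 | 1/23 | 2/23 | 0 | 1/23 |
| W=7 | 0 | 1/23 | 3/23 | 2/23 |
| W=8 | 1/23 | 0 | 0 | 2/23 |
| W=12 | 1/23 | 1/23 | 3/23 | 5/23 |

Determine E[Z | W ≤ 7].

11/2

P(W ≤ 7) = 10/23.
Σ Z·P over the event = 1·(1/23) + 3·(2/23) + 8·(1/23) + 3·(1/23) + 7·(3/23) + 8·(2/23) = 55/23.
E[Z | W ≤ 7] = (55/23) / (10/23) = 11/2.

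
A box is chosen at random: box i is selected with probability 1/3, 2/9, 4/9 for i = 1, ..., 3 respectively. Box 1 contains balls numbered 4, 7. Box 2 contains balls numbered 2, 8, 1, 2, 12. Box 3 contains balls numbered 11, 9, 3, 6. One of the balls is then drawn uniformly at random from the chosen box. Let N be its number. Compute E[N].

37/6

E[N | box 1] = (4+7)/2 = 11/2.
E[N | box 2] = (2+8+1+2+12)/5 = 5.
E[N | box 3] = (11+9+3+6)/4 = 29/4.
E[N] = (1/3)·(11/2) + (2/9)·(5) + (4/9)·(29/4) = 37/6.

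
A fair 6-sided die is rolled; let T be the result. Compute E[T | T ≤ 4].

Given T ≤ 4, T is equally likely to be any of {1, 2, 3, 4}.
E[T | T ≤ 4] = (1 + 2 + 3 + 4) / 4 = 5/2.

5/2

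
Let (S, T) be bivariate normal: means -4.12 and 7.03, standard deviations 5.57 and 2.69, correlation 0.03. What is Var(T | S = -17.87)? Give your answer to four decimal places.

The conditional variance in a bivariate normal is σ_T²(1 − ρ²), independent of x.
Var(T | S=-17.87) = (2.69)²·(1 − (0.03)²) = 7.2361·0.9991 = 7.2296.

7.2296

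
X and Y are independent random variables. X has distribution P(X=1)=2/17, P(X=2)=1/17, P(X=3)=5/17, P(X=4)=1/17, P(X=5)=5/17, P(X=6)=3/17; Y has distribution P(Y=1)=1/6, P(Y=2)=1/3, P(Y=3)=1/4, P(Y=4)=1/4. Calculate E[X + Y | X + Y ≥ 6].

1046/139

P(X + Y ≥ 6) = 139/204.
Summing (X+Y)·P(x,y) over outcomes with X + Y ≥ 6 gives 523/102.
E[X + Y | X + Y ≥ 6] = (523/102) / (139/204) = 1046/139.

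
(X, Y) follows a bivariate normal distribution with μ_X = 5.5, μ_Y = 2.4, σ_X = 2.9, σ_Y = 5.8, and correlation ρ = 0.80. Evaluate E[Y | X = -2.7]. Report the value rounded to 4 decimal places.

-10.7200

For a bivariate normal, E[Y | X=x] = μ_Y + ρ·(σ_Y/σ_X)·(x − μ_X).
E[Y | X=-2.7] = 2.4 + (0.80)·(5.8/2.9)·(-2.7 − (5.5)) = 2.4 + (1.6)·(-8.2) = -10.7200.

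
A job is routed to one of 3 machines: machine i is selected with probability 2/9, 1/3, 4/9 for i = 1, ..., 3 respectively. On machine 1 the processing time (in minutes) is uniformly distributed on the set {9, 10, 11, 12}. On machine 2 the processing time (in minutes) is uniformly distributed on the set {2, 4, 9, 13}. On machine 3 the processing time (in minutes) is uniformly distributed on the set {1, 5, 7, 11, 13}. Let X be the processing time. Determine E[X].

358/45

E[X | machine 1] = (9+10+11+12)/4 = 21/2.
E[X | machine 2] = (2+4+9+13)/4 = 7.
E[X | machine 3] = (1+5+7+11+13)/5 = 37/5.
E[X] = (2/9)·(21/2) + (1/3)·(7) + (4/9)·(37/5) = 358/45.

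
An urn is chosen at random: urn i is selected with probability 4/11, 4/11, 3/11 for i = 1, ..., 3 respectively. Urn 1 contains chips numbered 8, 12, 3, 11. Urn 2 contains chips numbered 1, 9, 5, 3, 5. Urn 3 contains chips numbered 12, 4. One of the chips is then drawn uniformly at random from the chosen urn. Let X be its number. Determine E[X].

382/55

E[X | urn 1] = (8+12+3+11)/4 = 17/2.
E[X | urn 2] = (1+9+5+3+5)/5 = 23/5.
E[X | urn 3] = (12+4)/2 = 8.
By the law of total expectation,
E[X] = (4/11)·(17/2) + (4/11)·(23/5) + (3/11)·(8) = 382/55.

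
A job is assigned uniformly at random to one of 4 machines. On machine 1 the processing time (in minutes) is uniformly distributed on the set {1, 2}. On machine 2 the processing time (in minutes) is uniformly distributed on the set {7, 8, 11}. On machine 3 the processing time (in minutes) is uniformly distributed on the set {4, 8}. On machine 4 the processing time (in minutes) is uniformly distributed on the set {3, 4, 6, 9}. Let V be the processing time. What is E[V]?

65/12

E[V | machine 1] = (1+2)/2 = 3/2.
E[V | machine 2] = (7+8+11)/3 = 26/3.
E[V | machine 3] = (4+8)/2 = 6.
E[V | machine 4] = (3+4+6+9)/4 = 11/2.
By the law of total expectation,
E[V] = (1/4)·(3/2) + (1/4)·(26/3) + (1/4)·(6) + (1/4)·(11/2) = 65/12.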